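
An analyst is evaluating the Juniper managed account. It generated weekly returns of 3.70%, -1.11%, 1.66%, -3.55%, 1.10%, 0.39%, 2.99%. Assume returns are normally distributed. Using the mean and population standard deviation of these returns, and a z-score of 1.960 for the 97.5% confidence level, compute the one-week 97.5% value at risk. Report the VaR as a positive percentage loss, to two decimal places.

3.75

Mean return r̄ = 5.180 / 7 = 0.7400%
Population std dev = √[36.7492 / 7] = 2.2913%
VaR = −(r̄ − z·σ) = −(0.7400 − 1.960 × 2.2913) = −(-3.7509) = 3.7509%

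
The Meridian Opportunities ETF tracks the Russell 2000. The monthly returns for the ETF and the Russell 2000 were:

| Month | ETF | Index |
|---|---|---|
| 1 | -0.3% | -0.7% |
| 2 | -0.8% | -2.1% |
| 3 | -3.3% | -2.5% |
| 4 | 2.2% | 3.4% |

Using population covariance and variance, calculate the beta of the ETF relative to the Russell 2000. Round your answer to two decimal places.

r̄p = -0.5500%,  r̄m = -0.4750%
Cov = Σ(rp − r̄p)(rm − r̄m) / 4 = 4.1438
Var(rm) = Σ(rm − r̄m)² / 4 = 5.4519
β = Cov / Var = 4.1438 / 5.4519 = 0.7601

0.76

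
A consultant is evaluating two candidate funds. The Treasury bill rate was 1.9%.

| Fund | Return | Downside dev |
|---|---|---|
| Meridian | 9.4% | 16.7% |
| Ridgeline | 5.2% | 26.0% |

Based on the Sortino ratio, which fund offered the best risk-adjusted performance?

Meridian: Sortino ratio = (9.4% − 1.9%) / 16.7% = 0.449
Ridgeline: Sortino ratio = (5.2% − 1.9%) / 26.0% = 0.127
Highest: Meridian (0.449).

Meridian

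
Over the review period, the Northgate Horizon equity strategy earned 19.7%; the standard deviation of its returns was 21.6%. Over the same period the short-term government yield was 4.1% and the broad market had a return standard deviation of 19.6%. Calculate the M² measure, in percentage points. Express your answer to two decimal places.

18.26

Sharpe = (Rp − Rf) / σp = (19.7% − 4.1%) / 21.6% = 0.7222
M² = Rf + Sharpe × σm = 4.1% + 0.7222 × 19.6% = 18.2551%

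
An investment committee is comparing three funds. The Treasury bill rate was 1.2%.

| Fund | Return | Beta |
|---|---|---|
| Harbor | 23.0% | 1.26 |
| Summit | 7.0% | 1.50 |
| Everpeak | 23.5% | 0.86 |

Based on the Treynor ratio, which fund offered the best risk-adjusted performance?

Everpeak

Harbor: Treynor = (23.0% − 1.2%) / 1.26 = 17.302
Summit: Treynor = (7.0% − 1.2%) / 1.50 = 3.867
Everpeak: Treynor = (23.5% − 1.2%) / 0.86 = 25.930
Highest: Everpeak (25.930).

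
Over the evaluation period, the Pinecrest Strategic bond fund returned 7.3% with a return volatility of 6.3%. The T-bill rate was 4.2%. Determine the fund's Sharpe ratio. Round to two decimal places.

Sharpe = (Rp − Rf) / σp = (7.3% − 4.2%) / 6.3% = 3.10% / 6.3% = 0.4921

0.49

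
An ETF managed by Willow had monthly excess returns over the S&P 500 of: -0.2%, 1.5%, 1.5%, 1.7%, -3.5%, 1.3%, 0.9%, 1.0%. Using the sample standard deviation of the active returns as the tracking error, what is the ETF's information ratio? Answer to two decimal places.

0.30

r̄ = (-0.2 + 1.5 + 1.5 + 1.7 − 3.5 + 1.3 + 0.9 + 1) / 8 = 0.5250%
Σ(r − r̄)² = 20.9750; sample σ = √(20.9750/7) = 1.7310%
IR = r̄ / tracking error = 0.5250 / 1.7310 = 0.3033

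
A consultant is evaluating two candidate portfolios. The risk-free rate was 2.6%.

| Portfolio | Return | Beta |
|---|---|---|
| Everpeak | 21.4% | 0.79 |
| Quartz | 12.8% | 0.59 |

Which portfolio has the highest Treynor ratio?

Everpeak

Everpeak: Treynor = (21.4% − 2.6%) / 0.79 = 23.797
Quartz: Treynor = (12.8% − 2.6%) / 0.59 = 17.288
Highest: Everpeak (23.797).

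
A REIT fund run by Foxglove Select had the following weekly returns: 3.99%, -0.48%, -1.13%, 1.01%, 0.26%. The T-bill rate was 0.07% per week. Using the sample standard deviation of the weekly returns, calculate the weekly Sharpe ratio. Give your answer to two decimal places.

μ = (3.99 − 0.48 − 1.13 + 1.01 + 0.26) / 5 = 3.650 / 5 = 0.7300%
Σ(r − μ)² = (3.99 − 0.7300)² + (-0.48 − 0.7300)² + … = 15.8506
σ = √[15.8506 / 4] = 1.9906%
Sharpe = (μ − rf) / σ = (0.7300 − 0.07) / 1.9906 = 0.6600 / 1.9906 = 0.3316

0.33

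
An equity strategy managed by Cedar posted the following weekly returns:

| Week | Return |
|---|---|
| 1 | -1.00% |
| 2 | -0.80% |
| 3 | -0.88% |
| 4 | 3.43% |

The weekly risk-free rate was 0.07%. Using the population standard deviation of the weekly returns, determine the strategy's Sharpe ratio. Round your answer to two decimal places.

0.06

r̄ = (-1 − 0.8 − 0.88 + 3.43) / 4 = 0.750 / 4 = 0.1875%
Σ(r − r̄)² = (-1 − 0.1875)² + (-0.8 − 0.1875)² + … = 14.0387
population σ = √(14.0387 / 4) = √3.5097 = 1.8734%
Sharpe = (r̄ − rf) / σ = (0.1875 − 0.07) / 1.8734 = 0.1175 / 1.8734 = 0.0627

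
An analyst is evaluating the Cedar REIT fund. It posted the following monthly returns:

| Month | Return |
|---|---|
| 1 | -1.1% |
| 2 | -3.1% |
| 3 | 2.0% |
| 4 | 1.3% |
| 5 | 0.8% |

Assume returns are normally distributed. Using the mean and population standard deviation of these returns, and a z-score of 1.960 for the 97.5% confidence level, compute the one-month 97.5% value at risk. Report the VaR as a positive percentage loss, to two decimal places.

3.65

r̄ = (-1.1 − 3.1 + 2 + 1.3 + 0.8) / 5 = -0.10 / 5 = -0.0200%
Σ(r − r̄)² = (-1.1 − (-0.0200))² + (-3.1 − (-0.0200))² + … = 17.1480
population σ = √(17.1480 / 5) = √3.4296 = 1.8519%
VaR = −(r̄ − z·σ) = −(-0.0200 − 1.960 × 1.8519) = −(-3.6497) = 3.6497%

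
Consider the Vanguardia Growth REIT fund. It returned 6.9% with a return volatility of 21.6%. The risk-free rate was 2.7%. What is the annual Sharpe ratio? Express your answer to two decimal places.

Sharpe = (Rp − Rf) / σp = (6.9% − 2.7%) / 21.6% = 4.20% / 21.6% = 0.1944

0.19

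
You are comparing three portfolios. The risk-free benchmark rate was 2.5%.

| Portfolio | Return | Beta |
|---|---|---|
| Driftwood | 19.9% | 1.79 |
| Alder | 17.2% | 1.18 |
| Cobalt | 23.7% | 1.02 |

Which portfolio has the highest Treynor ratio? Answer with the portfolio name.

Driftwood: Treynor = (19.9% − 2.5%) / 1.79 = 9.721
Alder: Treynor = (17.2% − 2.5%) / 1.18 = 12.458
Cobalt: Treynor = (23.7% − 2.5%) / 1.02 = 20.784
Highest: Cobalt (20.784).

Cobalt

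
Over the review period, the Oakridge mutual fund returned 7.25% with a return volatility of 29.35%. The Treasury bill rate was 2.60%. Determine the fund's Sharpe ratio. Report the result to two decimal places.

0.16

Sharpe = (Rp − Rf) / σp = (7.25% − 2.60%) / 29.35% = 4.65% / 29.35% = 0.1584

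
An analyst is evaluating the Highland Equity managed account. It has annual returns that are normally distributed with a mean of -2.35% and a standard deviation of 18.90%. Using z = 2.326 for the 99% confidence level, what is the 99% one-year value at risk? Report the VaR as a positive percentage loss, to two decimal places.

46.31

VaR (as % loss) = −(μ − z·σ) = −(-2.35% − 2.326 × 18.90%) = −(-46.3114%) = 46.3114%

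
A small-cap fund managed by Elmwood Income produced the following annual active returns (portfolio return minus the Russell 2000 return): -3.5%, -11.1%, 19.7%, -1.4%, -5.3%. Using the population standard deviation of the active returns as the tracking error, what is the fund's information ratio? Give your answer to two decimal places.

-0.03

μ = (-3.5 − 11.1 + 19.7 − 1.4 − 5.3) / 5 = -1.60 / 5 = -0.3200%
Population std dev = √[553.0880 / 5] = 10.5175%
IR = μ / tracking error = -0.3200 / 10.5175 = -0.0304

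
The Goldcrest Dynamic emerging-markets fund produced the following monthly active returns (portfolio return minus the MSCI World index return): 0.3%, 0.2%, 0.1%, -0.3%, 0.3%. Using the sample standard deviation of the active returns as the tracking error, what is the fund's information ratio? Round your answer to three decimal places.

r̄ = (0.3 + 0.2 + 0.1 − 0.3 + 0.3) / 5 = 0.1200%
Sample std dev = √[0.2480 / 4] = 0.2490%
IR = r̄ / tracking error = 0.1200 / 0.2490 = 0.4819

0.482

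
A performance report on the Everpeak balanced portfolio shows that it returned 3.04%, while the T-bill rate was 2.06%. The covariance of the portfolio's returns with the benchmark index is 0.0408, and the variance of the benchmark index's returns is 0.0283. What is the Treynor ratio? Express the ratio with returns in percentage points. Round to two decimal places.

0.68

β = Cov / Var = 0.0408 / 0.0283 = 1.4417
Treynor = (Rp − Rf) / β = (3.04% − 2.06%) / 1.4417 = 0.98 / 1.4417 = 0.6798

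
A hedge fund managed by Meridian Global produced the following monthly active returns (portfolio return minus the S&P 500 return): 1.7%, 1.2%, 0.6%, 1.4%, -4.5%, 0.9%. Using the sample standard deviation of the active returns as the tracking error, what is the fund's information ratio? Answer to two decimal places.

0.09

r̄ = (1.7 + 1.2 + 0.6 + 1.4 − 4.5 + 0.9) / 6 = 0.2167%
Sample std dev = √[27.4283 / 5] = 2.3421%
IR = r̄ / tracking error = 0.2167 / 2.3421 = 0.0925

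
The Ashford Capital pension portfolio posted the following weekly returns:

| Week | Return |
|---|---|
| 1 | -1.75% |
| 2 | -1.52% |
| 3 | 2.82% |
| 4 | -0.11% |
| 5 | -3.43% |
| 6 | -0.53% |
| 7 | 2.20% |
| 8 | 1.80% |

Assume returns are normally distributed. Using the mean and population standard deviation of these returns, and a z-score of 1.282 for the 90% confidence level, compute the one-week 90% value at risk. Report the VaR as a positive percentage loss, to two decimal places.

μ = (-1.75 − 1.52 + 2.82 − 0.11 − 3.43 − 0.53 + 2.2 + 1.8) / 8 = -0.0650%
Σ(r − μ)² = (-1.75 − (-0.0650))² + (-1.52 − (-0.0650))² + … = 33.4294
population σ = √(33.4294 / 8) = √4.1787 = 2.0442%
VaR = −(μ − z·σ) = −(-0.0650 − 1.282 × 2.0442) = −(-2.6857) = 2.6857%

2.69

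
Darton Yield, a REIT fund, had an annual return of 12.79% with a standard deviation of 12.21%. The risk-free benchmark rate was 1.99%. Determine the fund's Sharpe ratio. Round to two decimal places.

Sharpe = (Rp − Rf) / σp = (12.79% − 1.99%) / 12.21% = 10.80% / 12.21% = 0.8845

0.88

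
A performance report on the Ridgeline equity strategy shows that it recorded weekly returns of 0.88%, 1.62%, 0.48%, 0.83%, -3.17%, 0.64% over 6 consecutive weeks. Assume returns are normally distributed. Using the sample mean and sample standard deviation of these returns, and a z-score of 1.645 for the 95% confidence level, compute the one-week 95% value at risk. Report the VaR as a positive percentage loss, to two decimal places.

2.59

μ = (0.88 + 1.62 + 0.48 + 0.83 − 3.17 + 0.64) / 6 = 1.280 / 6 = 0.2133%
Sample σ = √[Σ(r − μ)² / 5] = √[14.5035 / 5] = √2.9007 = 1.7031%
VaR = −(μ − z·σ) = −(0.2133 − 1.645 × 1.7031) = −(-2.5883) = 2.5883%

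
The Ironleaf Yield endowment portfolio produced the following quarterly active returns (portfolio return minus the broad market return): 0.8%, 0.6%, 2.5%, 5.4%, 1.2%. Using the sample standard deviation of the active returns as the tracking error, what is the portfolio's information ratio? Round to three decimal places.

1.057

Mean return μ = 10.50 / 5 = 2.1000%
Σ(r − μ)² = (0.8 − 2.1000)² + (0.6 − 2.1000)² + … = 15.8000
sample σ = √(15.8000 / 4) = √3.9500 = 1.9875%
IR = μ / tracking error = 2.1000 / 1.9875 = 1.0566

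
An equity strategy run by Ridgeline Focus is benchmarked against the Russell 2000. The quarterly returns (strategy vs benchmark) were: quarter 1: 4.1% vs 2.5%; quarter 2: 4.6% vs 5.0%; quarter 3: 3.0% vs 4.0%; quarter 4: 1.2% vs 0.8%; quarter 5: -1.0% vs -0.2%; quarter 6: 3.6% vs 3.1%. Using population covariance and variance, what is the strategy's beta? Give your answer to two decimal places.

r̄p = 2.5833%,  r̄m = 2.5333%
Cov = Σ(rp − r̄p)(rm − r̄m) / 6 = 3.0506
Var(rm) = Σ(rm − r̄m)² / 6 = 3.1722
β = Cov / Var = 3.0506 / 3.1722 = 0.9617

0.96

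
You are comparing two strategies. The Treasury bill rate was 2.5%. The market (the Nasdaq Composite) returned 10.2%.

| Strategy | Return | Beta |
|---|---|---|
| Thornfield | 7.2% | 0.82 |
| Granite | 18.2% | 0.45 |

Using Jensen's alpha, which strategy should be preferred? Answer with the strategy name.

Granite

Thornfield: α = 7.2% − [2.5% + 0.82 × (10.2% − 2.5%)] = -1.614
Granite: α = 18.2% − [2.5% + 0.45 × (10.2% − 2.5%)] = 12.235
Highest: Granite (12.235).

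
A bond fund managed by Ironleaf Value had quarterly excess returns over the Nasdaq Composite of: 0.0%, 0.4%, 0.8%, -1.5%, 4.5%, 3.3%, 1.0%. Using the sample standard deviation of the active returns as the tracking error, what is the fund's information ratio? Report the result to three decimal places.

r̄ = (0 + 0.4 + 0.8 − 1.5 + 4.5 + 3.3 + 1) / 7 = 8.50 / 7 = 1.2143%
Sample std dev = √[24.8686 / 6] = 2.0359%
IR = r̄ / tracking error = 1.2143 / 2.0359 = 0.5964

0.596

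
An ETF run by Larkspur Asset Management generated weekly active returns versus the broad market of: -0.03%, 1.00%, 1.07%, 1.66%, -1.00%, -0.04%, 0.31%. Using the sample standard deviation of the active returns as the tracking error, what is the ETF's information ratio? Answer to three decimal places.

0.477

μ = (-0.03 + 1 + 1.07 + 1.66 − 1 − 0.04 + 0.31) / 7 = 2.970 / 7 = 0.4243%
Sample σ = √[Σ(r − μ)² / 6] = √[4.7390 / 6] = √0.7898 = 0.8887%
IR = μ / tracking error = 0.4243 / 0.8887 = 0.4774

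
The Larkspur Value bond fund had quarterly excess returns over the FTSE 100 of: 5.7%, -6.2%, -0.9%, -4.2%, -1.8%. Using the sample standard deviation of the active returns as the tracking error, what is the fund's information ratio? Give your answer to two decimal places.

r̄ = (5.7 − 6.2 − 0.9 − 4.2 − 1.8) / 5 = -7.40 / 5 = -1.4800%
Σ(r − r̄)² = (5.7 − (-1.4800))² + (-6.2 − (-1.4800))² + … = 81.6680
sample σ = √(81.6680 / 4) = √20.4170 = 4.5185%
IR = r̄ / tracking error = -1.4800 / 4.5185 = -0.3275

-0.33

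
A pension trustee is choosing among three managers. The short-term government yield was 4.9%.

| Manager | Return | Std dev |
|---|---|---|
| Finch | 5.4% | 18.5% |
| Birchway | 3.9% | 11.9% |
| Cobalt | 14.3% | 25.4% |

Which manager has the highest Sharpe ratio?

Finch: Sharpe ratio = (5.4% − 4.9%) / 18.5% = 0.027
Birchway: Sharpe ratio = (3.9% − 4.9%) / 11.9% = -0.084
Cobalt: Sharpe ratio = (14.3% − 4.9%) / 25.4% = 0.370
Highest: Cobalt (0.370).

Cobalt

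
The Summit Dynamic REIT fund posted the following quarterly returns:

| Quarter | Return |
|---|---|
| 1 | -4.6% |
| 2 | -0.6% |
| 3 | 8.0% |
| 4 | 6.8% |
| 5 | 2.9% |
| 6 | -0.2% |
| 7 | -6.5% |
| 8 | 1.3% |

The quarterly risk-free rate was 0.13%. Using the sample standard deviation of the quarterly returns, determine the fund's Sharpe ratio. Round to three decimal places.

0.150

μ = (-4.6 − 0.6 + 8 + 6.8 + 2.9 − 0.2 − 6.5 + 1.3) / 8 = 7.10 / 8 = 0.8875%
Σ(r − μ)² = (-4.6 − 0.8875)² + (-0.6 − 0.8875)² + … = 177.8488
σ = √[177.8488 / 7] = 5.0405%
Sharpe = (μ − rf) / σ = (0.8875 − 0.13) / 5.0405 = 0.7575 / 5.0405 = 0.1503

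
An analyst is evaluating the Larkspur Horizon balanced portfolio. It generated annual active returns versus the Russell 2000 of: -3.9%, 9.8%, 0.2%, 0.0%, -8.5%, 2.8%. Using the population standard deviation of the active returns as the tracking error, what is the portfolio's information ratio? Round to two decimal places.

Mean return μ = 0.40 / 6 = 0.0667%
Population σ = √[Σ(r − μ)² / 6] = √[191.3533 / 6] = √31.8922 = 5.6473%
IR = μ / tracking error = 0.0667 / 5.6473 = 0.0118

0.01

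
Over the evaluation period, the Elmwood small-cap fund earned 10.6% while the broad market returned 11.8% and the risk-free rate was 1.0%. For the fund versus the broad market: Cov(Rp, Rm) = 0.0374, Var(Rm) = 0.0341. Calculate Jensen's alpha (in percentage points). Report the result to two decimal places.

-2.25

β = Cov / Var = 0.0374 / 0.0341 = 1.0968
E[R] = Rf + β(Rm − Rf) = 1.0% + 1.0968 × (11.8% − 1.0%) = 12.8454%
α = Rp − E[R] = 10.6% − 12.8454% = -2.2454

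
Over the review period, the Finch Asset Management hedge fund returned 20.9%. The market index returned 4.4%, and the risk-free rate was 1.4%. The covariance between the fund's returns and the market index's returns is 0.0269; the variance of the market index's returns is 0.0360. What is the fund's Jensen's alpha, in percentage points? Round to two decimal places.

17.26

β = Cov / Var = 0.0269 / 0.0360 = 0.7472
E[R] = Rf + β(Rm − Rf) = 1.4% + 0.7472 × (4.4% − 1.4%) = 3.6416%
α = Rp − E[R] = 20.9% − 3.6416% = 17.2584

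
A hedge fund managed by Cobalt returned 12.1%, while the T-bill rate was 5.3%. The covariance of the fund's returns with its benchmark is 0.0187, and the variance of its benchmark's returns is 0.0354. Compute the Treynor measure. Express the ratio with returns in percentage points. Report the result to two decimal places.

β = Cov / Var = 0.0187 / 0.0354 = 0.5282
Treynor = (Rp − Rf) / β = (12.1% − 5.3%) / 0.5282 = 6.80 / 0.5282 = 12.8739

12.87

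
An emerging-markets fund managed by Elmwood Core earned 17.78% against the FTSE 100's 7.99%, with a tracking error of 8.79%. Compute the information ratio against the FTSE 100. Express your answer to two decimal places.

IR = (Rp − Rb) / TE = (17.78% − 7.99%) / 8.79% = 9.79% / 8.79% = 1.1138

1.11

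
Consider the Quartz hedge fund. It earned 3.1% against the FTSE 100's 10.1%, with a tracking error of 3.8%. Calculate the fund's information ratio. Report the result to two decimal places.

-1.84

IR = (Rp − Rb) / TE = (3.1% − 10.1%) / 3.8% = -7.00% / 3.8% = -1.8421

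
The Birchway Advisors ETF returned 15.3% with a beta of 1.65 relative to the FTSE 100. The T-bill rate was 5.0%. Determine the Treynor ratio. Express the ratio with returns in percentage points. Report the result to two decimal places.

6.24

Treynor = (Rp − Rf) / β = (15.3% − 5.0%) / 1.65 = 10.30 / 1.65 = 6.2424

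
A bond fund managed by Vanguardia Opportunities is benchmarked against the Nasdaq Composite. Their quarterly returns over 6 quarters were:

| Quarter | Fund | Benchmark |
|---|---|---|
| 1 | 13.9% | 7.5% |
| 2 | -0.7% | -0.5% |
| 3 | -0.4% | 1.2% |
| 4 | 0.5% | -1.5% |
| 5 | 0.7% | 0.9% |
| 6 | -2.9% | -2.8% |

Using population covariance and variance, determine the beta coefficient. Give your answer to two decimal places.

1.59

r̄p = 1.8500%,  r̄m = 0.8000%
Cov = Σ(rp − r̄p)(rm − r̄m) / 6 = 17.2067
Var(rm) = Σ(rm − r̄m)² / 6 = 10.8333
β = Cov / Var = 17.2067 / 10.8333 = 1.5883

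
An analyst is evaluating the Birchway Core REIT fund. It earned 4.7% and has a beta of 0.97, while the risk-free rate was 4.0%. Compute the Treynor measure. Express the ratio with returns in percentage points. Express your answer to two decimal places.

0.72

Treynor = (Rp − Rf) / β = (4.7% − 4.0%) / 0.97 = 0.70 / 0.97 = 0.7216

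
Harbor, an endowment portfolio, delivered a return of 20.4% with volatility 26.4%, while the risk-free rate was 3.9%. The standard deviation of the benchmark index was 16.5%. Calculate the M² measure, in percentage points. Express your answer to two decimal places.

Sharpe = (Rp − Rf) / σp = (20.4% − 3.9%) / 26.4% = 0.6250
M² = Rf + Sharpe × σm = 3.9% + 0.6250 × 16.5% = 14.2125%

14.21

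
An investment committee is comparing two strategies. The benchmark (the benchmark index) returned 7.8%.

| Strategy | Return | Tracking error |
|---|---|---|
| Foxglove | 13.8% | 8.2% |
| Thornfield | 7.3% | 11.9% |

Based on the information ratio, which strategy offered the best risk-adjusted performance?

Foxglove: IR = (13.8% − 7.8%) / 8.2% = 0.732
Thornfield: IR = (7.3% − 7.8%) / 11.9% = -0.042
Highest: Foxglove (0.732).

Foxglove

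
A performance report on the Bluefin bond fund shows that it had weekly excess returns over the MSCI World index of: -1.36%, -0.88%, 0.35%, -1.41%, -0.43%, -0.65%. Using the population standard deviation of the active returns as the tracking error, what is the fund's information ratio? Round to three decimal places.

μ = (-1.36 − 0.88 + 0.35 − 1.41 − 0.43 − 0.65) / 6 = -4.380 / 6 = -0.7300%
Population σ = √[Σ(r − μ)² / 6] = √[2.1446 / 6] = √0.3574 = 0.5978%
IR = μ / tracking error = -0.7300 / 0.5978 = -1.2211

-1.221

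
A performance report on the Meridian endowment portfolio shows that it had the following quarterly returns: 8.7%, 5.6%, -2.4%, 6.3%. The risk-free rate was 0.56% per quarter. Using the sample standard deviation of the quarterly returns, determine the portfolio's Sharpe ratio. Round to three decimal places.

0.828

Mean return r̄ = 18.20 / 4 = 4.5500%
Sample std dev = √[69.6900 / 3] = 4.8198%
Sharpe = (r̄ − rf) / σ = (4.5500 − 0.56) / 4.8198 = 3.9900 / 4.8198 = 0.8278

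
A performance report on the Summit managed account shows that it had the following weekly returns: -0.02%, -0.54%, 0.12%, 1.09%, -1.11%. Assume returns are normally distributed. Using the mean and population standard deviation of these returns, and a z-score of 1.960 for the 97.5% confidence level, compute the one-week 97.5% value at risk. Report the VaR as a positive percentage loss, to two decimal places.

1.53

μ = (-0.02 − 0.54 + 0.12 + 1.09 − 1.11) / 5 = -0.460 / 5 = -0.0920%
Σ(r − μ)² = (-0.02 − (-0.0920))² + (-0.54 − (-0.0920))² + (0.12 − (-0.0920))² + … = 2.6843
population σ = √(2.6843 / 5) = √0.5369 = 0.7327%
VaR = −(μ − z·σ) = −(-0.0920 − 1.960 × 0.7327) = −(-1.5281) = 1.5281%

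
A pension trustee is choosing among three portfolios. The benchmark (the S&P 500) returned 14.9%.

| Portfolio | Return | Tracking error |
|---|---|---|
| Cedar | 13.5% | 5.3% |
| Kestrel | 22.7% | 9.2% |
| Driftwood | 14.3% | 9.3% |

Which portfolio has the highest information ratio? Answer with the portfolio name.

Cedar: IR = (13.5% − 14.9%) / 5.3% = -0.264
Kestrel: IR = (22.7% − 14.9%) / 9.2% = 0.848
Driftwood: IR = (14.3% − 14.9%) / 9.3% = -0.065
Highest: Kestrel (0.848).

Kestrel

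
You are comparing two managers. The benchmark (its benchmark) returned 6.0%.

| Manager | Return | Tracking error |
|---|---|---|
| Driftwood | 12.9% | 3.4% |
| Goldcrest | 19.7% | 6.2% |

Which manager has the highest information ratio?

Driftwood: IR = (12.9% − 6.0%) / 3.4% = 2.029
Goldcrest: IR = (19.7% − 6.0%) / 6.2% = 2.210
Highest: Goldcrest (2.210).

Goldcrest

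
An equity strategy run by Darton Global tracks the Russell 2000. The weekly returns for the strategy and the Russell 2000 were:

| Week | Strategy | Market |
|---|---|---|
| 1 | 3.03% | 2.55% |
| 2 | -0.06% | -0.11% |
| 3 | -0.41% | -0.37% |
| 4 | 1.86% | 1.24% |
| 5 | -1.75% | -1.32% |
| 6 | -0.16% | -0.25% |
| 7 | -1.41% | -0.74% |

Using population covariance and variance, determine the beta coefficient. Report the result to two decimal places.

r̄p = 0.1571%,  r̄m = 0.1429%
Cov = Σ(rp − r̄p)(rm − r̄m) / 7 = 1.9182
Var(rm) = Σ(rm − r̄m)² / 7 = 1.4855
β = Cov / Var = 1.9182 / 1.4855 = 1.2913

1.29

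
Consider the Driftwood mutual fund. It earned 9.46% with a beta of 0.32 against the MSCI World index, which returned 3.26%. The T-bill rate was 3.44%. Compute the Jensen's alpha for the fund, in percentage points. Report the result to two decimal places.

6.08

CAPM expected return = Rf + β(Rm − Rf) = 3.44% + 0.32 × (3.26% − 3.44%) = 3.44 + 0.32 × -0.18 = 3.3824%
Jensen's α = Rp − E[R] = 9.46% − 3.3824% = 6.0776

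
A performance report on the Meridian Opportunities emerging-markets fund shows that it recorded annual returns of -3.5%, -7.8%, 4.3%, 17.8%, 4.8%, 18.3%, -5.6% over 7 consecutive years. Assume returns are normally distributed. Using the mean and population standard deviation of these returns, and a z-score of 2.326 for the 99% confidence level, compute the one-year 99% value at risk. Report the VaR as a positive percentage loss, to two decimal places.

Mean return μ = 28.30 / 7 = 4.0429%
Population std dev = √[683.2971 / 7] = 9.8800%
VaR = −(μ − z·σ) = −(4.0429 − 2.326 × 9.8800) = −(-18.9380) = 18.9380%

18.94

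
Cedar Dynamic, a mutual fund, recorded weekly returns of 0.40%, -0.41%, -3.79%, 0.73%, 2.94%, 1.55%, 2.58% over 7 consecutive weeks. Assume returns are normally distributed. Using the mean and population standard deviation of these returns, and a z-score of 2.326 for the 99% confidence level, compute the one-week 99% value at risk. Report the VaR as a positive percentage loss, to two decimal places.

Mean return r̄ = 4.000 / 7 = 0.5714%
Population σ = √[Σ(r − r̄)² / 7] = √[30.6419 / 7] = √4.3774 = 2.0922%
VaR = −(r̄ − z·σ) = −(0.5714 − 2.326 × 2.0922) = −(-4.2951) = 4.2951%

4.30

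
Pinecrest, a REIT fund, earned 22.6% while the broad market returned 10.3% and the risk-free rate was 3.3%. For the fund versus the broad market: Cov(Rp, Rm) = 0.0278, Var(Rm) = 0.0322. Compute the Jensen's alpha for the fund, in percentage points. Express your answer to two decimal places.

13.26

β = Cov / Var = 0.0278 / 0.0322 = 0.8634
E[R] = Rf + β(Rm − Rf) = 3.3% + 0.8634 × (10.3% − 3.3%) = 9.3438%
α = Rp − E[R] = 22.6% − 9.3438% = 13.2562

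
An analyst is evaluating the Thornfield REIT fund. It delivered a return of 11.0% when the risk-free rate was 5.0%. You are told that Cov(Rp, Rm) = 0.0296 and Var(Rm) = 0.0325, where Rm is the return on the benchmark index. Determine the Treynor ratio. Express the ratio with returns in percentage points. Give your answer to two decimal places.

6.59

β = Cov / Var = 0.0296 / 0.0325 = 0.9108
Treynor = (Rp − Rf) / β = (11.0% − 5.0%) / 0.9108 = 6.00 / 0.9108 = 6.5876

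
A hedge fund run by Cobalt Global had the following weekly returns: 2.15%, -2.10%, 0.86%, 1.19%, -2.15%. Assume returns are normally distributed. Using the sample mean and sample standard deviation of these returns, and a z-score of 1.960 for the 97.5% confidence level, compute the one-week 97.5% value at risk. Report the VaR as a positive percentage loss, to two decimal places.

3.91

Mean return r̄ = -0.050 / 5 = -0.0100%
Σ(r − r̄)² = (2.15 − (-0.0100))² + (-2.1 − (-0.0100))² + … = 15.8102
σ = √[15.8102 / 4] = 1.9881%
VaR = −(r̄ − z·σ) = −(-0.0100 − 1.960 × 1.9881) = −(-3.9067) = 3.9067%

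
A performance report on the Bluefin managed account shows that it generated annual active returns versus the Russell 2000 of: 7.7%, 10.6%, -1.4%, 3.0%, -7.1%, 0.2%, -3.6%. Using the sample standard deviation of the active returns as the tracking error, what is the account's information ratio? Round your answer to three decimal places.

0.215

r̄ = (7.7 + 10.6 − 1.4 + 3 − 7.1 + 0.2 − 3.6) / 7 = 9.40 / 7 = 1.3429%
Σ(r − r̄)² = (7.7 − 1.3429)² + (10.6 − 1.3429)² + (-1.4 − 1.3429)² + … = 233.3971
σ = √[233.3971 / 6] = 6.2369%
IR = r̄ / tracking error = 1.3429 / 6.2369 = 0.2153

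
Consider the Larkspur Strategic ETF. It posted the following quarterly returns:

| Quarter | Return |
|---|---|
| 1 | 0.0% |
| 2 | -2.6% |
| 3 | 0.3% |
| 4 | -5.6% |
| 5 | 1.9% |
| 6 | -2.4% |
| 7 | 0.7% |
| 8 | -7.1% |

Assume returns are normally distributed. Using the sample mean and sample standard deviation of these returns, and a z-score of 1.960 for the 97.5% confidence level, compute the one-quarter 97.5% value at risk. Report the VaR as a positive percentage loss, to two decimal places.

8.10

r̄ = (0 − 2.6 + 0.3 − 5.6 + 1.9 − 2.4 + 0.7 − 7.1) / 8 = -14.80 / 8 = -1.8500%
Σ(r − r̄)² = (0 − (-1.8500))² + (-2.6 − (-1.8500))² + … = 71.1000
sample σ = √(71.1000 / 7) = √10.1571 = 3.1870%
VaR = −(r̄ − z·σ) = −(-1.8500 − 1.960 × 3.1870) = −(-8.0965) = 8.0965%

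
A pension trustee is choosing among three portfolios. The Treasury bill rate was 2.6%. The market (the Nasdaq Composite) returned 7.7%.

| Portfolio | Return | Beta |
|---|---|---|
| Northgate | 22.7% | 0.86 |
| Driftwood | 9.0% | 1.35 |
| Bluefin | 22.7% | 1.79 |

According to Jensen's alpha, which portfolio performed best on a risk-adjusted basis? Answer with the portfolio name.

Northgate: α = 22.7% − [2.6% + 0.86 × (7.7% − 2.6%)] = 15.714
Driftwood: α = 9.0% − [2.6% + 1.35 × (7.7% − 2.6%)] = -0.485
Bluefin: α = 22.7% − [2.6% + 1.79 × (7.7% − 2.6%)] = 10.971
Highest: Northgate (15.714).

Northgate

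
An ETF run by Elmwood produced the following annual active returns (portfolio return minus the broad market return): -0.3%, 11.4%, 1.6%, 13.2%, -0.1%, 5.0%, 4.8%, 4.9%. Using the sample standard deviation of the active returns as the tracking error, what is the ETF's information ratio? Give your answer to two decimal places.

1.02

Mean return r̄ = 40.50 / 8 = 5.0625%
Σ(r − r̄)² = (-0.3 − 5.0625)² + (11.4 − 5.0625)² + (1.6 − 5.0625)² + … = 173.8788
σ = √[173.8788 / 7] = 4.9840%
IR = r̄ / tracking error = 5.0625 / 4.9840 = 1.0158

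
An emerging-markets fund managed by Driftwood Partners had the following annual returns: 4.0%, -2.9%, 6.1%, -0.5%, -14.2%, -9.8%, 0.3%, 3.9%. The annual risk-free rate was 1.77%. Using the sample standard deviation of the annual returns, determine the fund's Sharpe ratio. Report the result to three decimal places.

r̄ = (4 − 2.9 + 6.1 − 0.5 − 14.2 − 9.8 + 0.3 + 3.9) / 8 = -13.10 / 8 = -1.6375%
Sample std dev = √[353.3988 / 7] = 7.1053%
Sharpe = (r̄ − rf) / σ = (-1.6375 − 1.77) / 7.1053 = -3.4075 / 7.1053 = -0.4796

-0.480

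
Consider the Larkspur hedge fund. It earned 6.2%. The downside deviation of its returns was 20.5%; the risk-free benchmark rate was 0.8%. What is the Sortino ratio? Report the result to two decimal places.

0.26

Sortino = (Rp − Rf) / σd = (6.2% − 0.8%) / 20.5% = 5.40% / 20.5% = 0.2634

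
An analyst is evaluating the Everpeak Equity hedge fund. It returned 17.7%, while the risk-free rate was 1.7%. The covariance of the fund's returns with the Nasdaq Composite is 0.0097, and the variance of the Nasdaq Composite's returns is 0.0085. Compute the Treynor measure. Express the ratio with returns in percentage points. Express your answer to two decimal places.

14.02

β = Cov / Var = 0.0097 / 0.0085 = 1.1412
Treynor = (Rp − Rf) / β = (17.7% − 1.7%) / 1.1412 = 16.00 / 1.1412 = 14.0203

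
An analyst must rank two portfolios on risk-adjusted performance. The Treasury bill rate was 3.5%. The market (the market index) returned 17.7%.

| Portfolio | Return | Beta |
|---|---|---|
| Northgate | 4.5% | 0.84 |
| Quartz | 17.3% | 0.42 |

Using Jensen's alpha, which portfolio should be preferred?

Quartz

Northgate: α = 4.5% − [3.5% + 0.84 × (17.7% − 3.5%)] = -10.928
Quartz: α = 17.3% − [3.5% + 0.42 × (17.7% − 3.5%)] = 7.836
Highest: Quartz (7.836).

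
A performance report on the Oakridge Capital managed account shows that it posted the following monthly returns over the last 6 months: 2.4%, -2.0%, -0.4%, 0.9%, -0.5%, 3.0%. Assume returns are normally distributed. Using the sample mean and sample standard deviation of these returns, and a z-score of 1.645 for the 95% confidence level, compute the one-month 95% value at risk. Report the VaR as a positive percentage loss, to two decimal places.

r̄ = (2.4 − 2 − 0.4 + 0.9 − 0.5 + 3) / 6 = 3.40 / 6 = 0.5667%
Σ(r − r̄)² = (2.4 − 0.5667)² + (-2 − 0.5667)² + (-0.4 − 0.5667)² + … = 18.0533
σ = √[18.0533 / 5] = 1.9002%
VaR = −(r̄ − z·σ) = −(0.5667 − 1.645 × 1.9002) = −(-2.5591) = 2.5591%

2.56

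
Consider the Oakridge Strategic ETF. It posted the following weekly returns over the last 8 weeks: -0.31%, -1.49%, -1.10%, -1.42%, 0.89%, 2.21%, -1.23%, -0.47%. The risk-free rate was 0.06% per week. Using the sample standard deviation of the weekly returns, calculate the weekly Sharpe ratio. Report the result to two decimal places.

-0.33

r̄ = (-0.31 − 1.49 − 1.1 − 1.42 + 0.89 + 2.21 − 1.23 − 0.47) / 8 = -0.3650%
Sample σ = √[Σ(r − r̄)² / 7] = √[11.8868 / 7] = √1.6981 = 1.3031%
Sharpe = (r̄ − rf) / σ = (-0.3650 − 0.06) / 1.3031 = -0.4250 / 1.3031 = -0.3261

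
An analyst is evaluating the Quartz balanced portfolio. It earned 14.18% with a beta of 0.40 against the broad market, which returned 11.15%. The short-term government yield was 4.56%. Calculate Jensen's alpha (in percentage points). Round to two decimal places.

CAPM expected return = Rf + β(Rm − Rf) = 4.56% + 0.40 × (11.15% − 4.56%) = 4.56 + 0.40 × 6.59 = 7.1960%
Jensen's α = Rp − E[R] = 14.18% − 7.1960% = 6.9840

6.98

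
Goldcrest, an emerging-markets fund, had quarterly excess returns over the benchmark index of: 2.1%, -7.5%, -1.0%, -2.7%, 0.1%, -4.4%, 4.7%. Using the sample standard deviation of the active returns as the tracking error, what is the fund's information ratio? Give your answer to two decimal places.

Mean return r̄ = -8.70 / 7 = -1.2429%
Σ(r − r̄)² = 99.5971; sample σ = √(99.5971/6) = 4.0743%
IR = r̄ / tracking error = -1.2429 / 4.0743 = -0.3051

-0.31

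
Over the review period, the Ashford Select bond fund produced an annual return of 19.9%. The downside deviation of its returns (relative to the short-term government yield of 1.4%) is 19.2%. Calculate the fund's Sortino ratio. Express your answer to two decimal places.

0.96

Sortino = (Rp − Rf) / σd = (19.9% − 1.4%) / 19.2% = 18.50% / 19.2% = 0.9635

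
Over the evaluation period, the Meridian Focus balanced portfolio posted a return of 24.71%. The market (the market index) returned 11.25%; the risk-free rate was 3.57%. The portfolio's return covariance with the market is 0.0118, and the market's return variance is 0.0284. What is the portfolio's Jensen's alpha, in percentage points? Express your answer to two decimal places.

β = Cov / Var = 0.0118 / 0.0284 = 0.4155
E[R] = Rf + β(Rm − Rf) = 3.57% + 0.4155 × (11.25% − 3.57%) = 6.7610%
α = Rp − E[R] = 24.71% − 6.7610% = 17.9490

17.95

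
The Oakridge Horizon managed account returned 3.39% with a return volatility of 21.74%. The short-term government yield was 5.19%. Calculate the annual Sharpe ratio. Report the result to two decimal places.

Sharpe = (Rp − Rf) / σp = (3.39% − 5.19%) / 21.74% = -1.80% / 21.74% = -0.0828

-0.08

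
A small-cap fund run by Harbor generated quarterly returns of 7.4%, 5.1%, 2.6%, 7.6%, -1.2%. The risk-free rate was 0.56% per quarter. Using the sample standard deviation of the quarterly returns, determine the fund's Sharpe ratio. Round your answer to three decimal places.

1.015

Mean return r̄ = 21.50 / 5 = 4.3000%
Σ(r − r̄)² = (7.4 − 4.3000)² + (5.1 − 4.3000)² + (2.6 − 4.3000)² + … = 54.2800
sample σ = √(54.2800 / 4) = √13.5700 = 3.6837%
Sharpe = (r̄ − rf) / σ = (4.3000 − 0.56) / 3.6837 = 3.7400 / 3.6837 = 1.0153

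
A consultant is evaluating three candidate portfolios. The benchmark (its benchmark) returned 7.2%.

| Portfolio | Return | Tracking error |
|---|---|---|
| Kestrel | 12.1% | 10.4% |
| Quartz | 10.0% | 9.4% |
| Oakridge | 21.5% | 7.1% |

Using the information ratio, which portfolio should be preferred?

Kestrel: IR = (12.1% − 7.2%) / 10.4% = 0.471
Quartz: IR = (10.0% − 7.2%) / 9.4% = 0.298
Oakridge: IR = (21.5% − 7.2%) / 7.1% = 2.014
Highest: Oakridge (2.014).

Oakridge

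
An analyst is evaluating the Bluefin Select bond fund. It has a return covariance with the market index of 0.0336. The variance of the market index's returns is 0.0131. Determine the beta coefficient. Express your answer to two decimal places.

2.56

β = Cov(Rp, Rm) / Var(Rm) = 0.0336 / 0.0131 = 2.5649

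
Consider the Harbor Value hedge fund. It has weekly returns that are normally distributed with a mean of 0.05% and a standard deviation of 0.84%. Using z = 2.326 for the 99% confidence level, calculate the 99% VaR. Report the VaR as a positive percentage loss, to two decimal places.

1.90

VaR (as % loss) = −(μ − z·σ) = −(0.05% − 2.326 × 0.84%) = −(-1.90384%) = 1.90384%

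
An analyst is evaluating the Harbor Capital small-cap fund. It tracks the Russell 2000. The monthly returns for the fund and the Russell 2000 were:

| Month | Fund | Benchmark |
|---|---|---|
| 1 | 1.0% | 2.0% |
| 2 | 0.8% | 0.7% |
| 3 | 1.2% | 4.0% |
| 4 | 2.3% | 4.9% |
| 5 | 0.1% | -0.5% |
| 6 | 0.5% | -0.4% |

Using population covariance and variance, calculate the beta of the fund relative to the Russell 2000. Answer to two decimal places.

0.30

r̄p = 0.9833%,  r̄m = 1.7833%
Cov = Σ(rp − r̄p)(rm − r̄m) / 6 = 1.3097
Var(rm) = Σ(rm − r̄m)² / 6 = 4.3047
β = Cov / Var = 1.3097 / 4.3047 = 0.3042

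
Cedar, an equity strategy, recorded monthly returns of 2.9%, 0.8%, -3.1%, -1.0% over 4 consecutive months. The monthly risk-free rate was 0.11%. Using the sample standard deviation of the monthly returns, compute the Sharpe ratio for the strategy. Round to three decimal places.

-0.082

r̄ = (2.9 + 0.8 − 3.1 − 1) / 4 = -0.40 / 4 = -0.1000%
Σ(r − r̄)² = (2.9 − (-0.1000))² + (0.8 − (-0.1000))² + … = 19.6200
sample σ = √(19.6200 / 3) = √6.5400 = 2.5573%
Sharpe = (r̄ − rf) / σ = (-0.1000 − 0.11) / 2.5573 = -0.2100 / 2.5573 = -0.0821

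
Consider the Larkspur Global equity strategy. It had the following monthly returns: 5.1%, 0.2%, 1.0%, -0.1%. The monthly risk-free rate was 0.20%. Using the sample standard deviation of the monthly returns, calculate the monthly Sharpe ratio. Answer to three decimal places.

0.560

Mean return r̄ = 6.20 / 4 = 1.5500%
Sample std dev = √[17.4500 / 3] = 2.4118%
Sharpe = (r̄ − rf) / σ = (1.5500 − 0.2) / 2.4118 = 1.3500 / 2.4118 = 0.5597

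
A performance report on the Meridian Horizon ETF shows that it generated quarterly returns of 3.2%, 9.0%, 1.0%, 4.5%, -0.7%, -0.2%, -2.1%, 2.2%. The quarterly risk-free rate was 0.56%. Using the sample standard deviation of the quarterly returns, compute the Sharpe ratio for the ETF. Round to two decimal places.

r̄ = (3.2 + 9 + 1 + 4.5 − 0.7 − 0.2 − 2.1 + 2.2) / 8 = 2.1125%
Σ(r − r̄)² = (3.2 − 2.1125)² + (9 − 2.1125)² + … = 86.5688
sample σ = √(86.5688 / 7) = √12.3670 = 3.5167%
Sharpe = (r̄ − rf) / σ = (2.1125 − 0.56) / 3.5167 = 1.5525 / 3.5167 = 0.4415

0.44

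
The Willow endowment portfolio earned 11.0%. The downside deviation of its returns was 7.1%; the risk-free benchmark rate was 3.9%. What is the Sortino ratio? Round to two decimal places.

1.00

Sortino = (Rp − Rf) / σd = (11.0% − 3.9%) / 7.1% = 7.10% / 7.1% = 1.0000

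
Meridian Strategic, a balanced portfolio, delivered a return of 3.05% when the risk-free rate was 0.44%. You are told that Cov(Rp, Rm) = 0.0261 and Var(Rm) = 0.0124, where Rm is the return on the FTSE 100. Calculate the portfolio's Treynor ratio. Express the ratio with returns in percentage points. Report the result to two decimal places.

1.24

β = Cov / Var = 0.0261 / 0.0124 = 2.1048
Treynor = (Rp − Rf) / β = (3.05% − 0.44%) / 2.1048 = 2.61 / 2.1048 = 1.2400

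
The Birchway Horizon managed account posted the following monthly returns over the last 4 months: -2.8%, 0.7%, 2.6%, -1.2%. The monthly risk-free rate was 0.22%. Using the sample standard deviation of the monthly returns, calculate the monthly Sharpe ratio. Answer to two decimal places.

-0.17

Mean return r̄ = -0.70 / 4 = -0.1750%
Σ(r − r̄)² = (-2.8 − (-0.1750))² + (0.7 − (-0.1750))² + (2.6 − (-0.1750))² + … = 16.4075
sample σ = √(16.4075 / 3) = √5.4692 = 2.3386%
Sharpe = (r̄ − rf) / σ = (-0.1750 − 0.22) / 2.3386 = -0.3950 / 2.3386 = -0.1689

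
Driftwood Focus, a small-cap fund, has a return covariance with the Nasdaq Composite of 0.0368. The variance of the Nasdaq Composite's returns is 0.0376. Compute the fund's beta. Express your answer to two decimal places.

0.98

β = Cov(Rp, Rm) / Var(Rm) = 0.0368 / 0.0376 = 0.9787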